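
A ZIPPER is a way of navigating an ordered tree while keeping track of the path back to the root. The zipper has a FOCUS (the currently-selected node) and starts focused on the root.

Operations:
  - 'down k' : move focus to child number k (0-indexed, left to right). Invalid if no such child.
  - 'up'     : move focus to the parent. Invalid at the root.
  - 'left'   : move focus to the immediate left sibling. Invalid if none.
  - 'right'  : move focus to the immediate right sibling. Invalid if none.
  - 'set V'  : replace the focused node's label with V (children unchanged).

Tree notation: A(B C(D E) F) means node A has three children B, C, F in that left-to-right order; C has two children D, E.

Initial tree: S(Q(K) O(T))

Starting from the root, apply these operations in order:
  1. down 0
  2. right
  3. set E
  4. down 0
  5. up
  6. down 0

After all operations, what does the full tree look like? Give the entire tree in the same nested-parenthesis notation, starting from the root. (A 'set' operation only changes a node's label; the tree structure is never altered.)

Step 1 (down 0): focus=Q path=0 depth=1 children=['K'] left=[] right=['O'] parent=S
Step 2 (right): focus=O path=1 depth=1 children=['T'] left=['Q'] right=[] parent=S
Step 3 (set E): focus=E path=1 depth=1 children=['T'] left=['Q'] right=[] parent=S
Step 4 (down 0): focus=T path=1/0 depth=2 children=[] left=[] right=[] parent=E
Step 5 (up): focus=E path=1 depth=1 children=['T'] left=['Q'] right=[] parent=S
Step 6 (down 0): focus=T path=1/0 depth=2 children=[] left=[] right=[] parent=E

Answer: S(Q(K) E(T))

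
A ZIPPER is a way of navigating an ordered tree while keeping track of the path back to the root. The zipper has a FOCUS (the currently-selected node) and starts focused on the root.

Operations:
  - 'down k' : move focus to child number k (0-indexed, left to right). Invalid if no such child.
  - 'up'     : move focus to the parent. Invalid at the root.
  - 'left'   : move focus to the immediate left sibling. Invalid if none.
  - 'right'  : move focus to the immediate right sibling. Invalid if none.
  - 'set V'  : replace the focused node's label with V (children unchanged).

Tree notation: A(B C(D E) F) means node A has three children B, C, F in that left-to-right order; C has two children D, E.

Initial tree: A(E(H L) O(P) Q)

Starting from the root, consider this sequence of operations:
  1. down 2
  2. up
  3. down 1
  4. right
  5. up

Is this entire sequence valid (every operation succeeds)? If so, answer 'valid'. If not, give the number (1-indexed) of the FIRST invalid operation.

Step 1 (down 2): focus=Q path=2 depth=1 children=[] left=['E', 'O'] right=[] parent=A
Step 2 (up): focus=A path=root depth=0 children=['E', 'O', 'Q'] (at root)
Step 3 (down 1): focus=O path=1 depth=1 children=['P'] left=['E'] right=['Q'] parent=A
Step 4 (right): focus=Q path=2 depth=1 children=[] left=['E', 'O'] right=[] parent=A
Step 5 (up): focus=A path=root depth=0 children=['E', 'O', 'Q'] (at root)

Answer: valid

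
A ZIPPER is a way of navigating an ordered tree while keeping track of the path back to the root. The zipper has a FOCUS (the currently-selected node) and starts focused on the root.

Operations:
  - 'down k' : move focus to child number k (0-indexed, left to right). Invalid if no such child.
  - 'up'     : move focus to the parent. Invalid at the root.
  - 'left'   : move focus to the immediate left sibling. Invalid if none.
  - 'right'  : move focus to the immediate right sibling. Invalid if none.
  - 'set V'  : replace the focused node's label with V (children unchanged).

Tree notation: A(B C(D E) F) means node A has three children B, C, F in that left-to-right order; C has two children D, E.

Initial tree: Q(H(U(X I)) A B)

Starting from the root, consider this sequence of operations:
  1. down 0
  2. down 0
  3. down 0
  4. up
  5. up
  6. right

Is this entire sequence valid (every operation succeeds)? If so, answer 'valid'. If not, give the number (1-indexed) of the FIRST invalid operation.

Answer: valid

Derivation:
Step 1 (down 0): focus=H path=0 depth=1 children=['U'] left=[] right=['A', 'B'] parent=Q
Step 2 (down 0): focus=U path=0/0 depth=2 children=['X', 'I'] left=[] right=[] parent=H
Step 3 (down 0): focus=X path=0/0/0 depth=3 children=[] left=[] right=['I'] parent=U
Step 4 (up): focus=U path=0/0 depth=2 children=['X', 'I'] left=[] right=[] parent=H
Step 5 (up): focus=H path=0 depth=1 children=['U'] left=[] right=['A', 'B'] parent=Q
Step 6 (right): focus=A path=1 depth=1 children=[] left=['H'] right=['B'] parent=Q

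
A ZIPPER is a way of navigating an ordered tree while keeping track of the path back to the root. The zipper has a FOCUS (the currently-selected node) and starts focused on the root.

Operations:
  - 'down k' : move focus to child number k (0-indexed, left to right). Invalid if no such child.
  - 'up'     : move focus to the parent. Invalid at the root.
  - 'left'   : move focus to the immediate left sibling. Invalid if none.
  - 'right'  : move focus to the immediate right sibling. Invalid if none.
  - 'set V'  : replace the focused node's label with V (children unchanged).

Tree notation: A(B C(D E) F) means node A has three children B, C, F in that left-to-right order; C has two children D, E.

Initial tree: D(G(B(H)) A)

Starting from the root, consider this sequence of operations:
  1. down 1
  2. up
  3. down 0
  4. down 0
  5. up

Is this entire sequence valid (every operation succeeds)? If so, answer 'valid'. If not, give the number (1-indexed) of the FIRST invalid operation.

Answer: valid

Derivation:
Step 1 (down 1): focus=A path=1 depth=1 children=[] left=['G'] right=[] parent=D
Step 2 (up): focus=D path=root depth=0 children=['G', 'A'] (at root)
Step 3 (down 0): focus=G path=0 depth=1 children=['B'] left=[] right=['A'] parent=D
Step 4 (down 0): focus=B path=0/0 depth=2 children=['H'] left=[] right=[] parent=G
Step 5 (up): focus=G path=0 depth=1 children=['B'] left=[] right=['A'] parent=D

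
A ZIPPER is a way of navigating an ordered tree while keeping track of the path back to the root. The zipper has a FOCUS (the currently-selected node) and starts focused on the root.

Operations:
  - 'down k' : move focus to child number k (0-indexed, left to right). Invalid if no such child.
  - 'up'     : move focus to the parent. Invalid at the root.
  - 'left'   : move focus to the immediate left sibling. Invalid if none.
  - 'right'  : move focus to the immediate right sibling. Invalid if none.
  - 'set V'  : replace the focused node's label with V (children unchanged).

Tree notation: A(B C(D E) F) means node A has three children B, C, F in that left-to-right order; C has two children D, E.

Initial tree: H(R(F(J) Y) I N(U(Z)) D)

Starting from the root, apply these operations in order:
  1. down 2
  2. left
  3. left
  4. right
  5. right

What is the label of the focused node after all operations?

Answer: N

Derivation:
Step 1 (down 2): focus=N path=2 depth=1 children=['U'] left=['R', 'I'] right=['D'] parent=H
Step 2 (left): focus=I path=1 depth=1 children=[] left=['R'] right=['N', 'D'] parent=H
Step 3 (left): focus=R path=0 depth=1 children=['F', 'Y'] left=[] right=['I', 'N', 'D'] parent=H
Step 4 (right): focus=I path=1 depth=1 children=[] left=['R'] right=['N', 'D'] parent=H
Step 5 (right): focus=N path=2 depth=1 children=['U'] left=['R', 'I'] right=['D'] parent=H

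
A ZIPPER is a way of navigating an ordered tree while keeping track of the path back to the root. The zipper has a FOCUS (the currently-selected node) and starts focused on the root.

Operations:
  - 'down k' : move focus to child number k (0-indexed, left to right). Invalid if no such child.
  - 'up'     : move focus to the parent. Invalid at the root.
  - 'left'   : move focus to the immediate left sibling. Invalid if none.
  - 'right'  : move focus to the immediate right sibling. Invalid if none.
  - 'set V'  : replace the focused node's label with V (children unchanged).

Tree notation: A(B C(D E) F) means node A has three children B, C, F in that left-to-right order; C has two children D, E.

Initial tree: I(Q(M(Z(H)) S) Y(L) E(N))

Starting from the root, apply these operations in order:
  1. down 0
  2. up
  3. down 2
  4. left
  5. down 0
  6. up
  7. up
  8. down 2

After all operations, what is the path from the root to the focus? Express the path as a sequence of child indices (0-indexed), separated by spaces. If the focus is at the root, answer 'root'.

Step 1 (down 0): focus=Q path=0 depth=1 children=['M', 'S'] left=[] right=['Y', 'E'] parent=I
Step 2 (up): focus=I path=root depth=0 children=['Q', 'Y', 'E'] (at root)
Step 3 (down 2): focus=E path=2 depth=1 children=['N'] left=['Q', 'Y'] right=[] parent=I
Step 4 (left): focus=Y path=1 depth=1 children=['L'] left=['Q'] right=['E'] parent=I
Step 5 (down 0): focus=L path=1/0 depth=2 children=[] left=[] right=[] parent=Y
Step 6 (up): focus=Y path=1 depth=1 children=['L'] left=['Q'] right=['E'] parent=I
Step 7 (up): focus=I path=root depth=0 children=['Q', 'Y', 'E'] (at root)
Step 8 (down 2): focus=E path=2 depth=1 children=['N'] left=['Q', 'Y'] right=[] parent=I

Answer: 2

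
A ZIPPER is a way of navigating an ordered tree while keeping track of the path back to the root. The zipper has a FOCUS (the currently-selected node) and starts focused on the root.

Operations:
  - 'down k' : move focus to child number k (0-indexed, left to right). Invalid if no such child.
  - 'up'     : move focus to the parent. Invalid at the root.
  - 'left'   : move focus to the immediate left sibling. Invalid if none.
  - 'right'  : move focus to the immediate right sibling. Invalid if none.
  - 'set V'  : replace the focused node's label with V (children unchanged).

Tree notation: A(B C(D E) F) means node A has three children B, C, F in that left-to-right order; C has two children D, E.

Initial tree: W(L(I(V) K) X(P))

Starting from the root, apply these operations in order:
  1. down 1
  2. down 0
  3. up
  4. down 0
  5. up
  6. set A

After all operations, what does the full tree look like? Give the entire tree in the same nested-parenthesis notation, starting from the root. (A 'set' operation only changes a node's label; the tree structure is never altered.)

Step 1 (down 1): focus=X path=1 depth=1 children=['P'] left=['L'] right=[] parent=W
Step 2 (down 0): focus=P path=1/0 depth=2 children=[] left=[] right=[] parent=X
Step 3 (up): focus=X path=1 depth=1 children=['P'] left=['L'] right=[] parent=W
Step 4 (down 0): focus=P path=1/0 depth=2 children=[] left=[] right=[] parent=X
Step 5 (up): focus=X path=1 depth=1 children=['P'] left=['L'] right=[] parent=W
Step 6 (set A): focus=A path=1 depth=1 children=['P'] left=['L'] right=[] parent=W

Answer: W(L(I(V) K) A(P))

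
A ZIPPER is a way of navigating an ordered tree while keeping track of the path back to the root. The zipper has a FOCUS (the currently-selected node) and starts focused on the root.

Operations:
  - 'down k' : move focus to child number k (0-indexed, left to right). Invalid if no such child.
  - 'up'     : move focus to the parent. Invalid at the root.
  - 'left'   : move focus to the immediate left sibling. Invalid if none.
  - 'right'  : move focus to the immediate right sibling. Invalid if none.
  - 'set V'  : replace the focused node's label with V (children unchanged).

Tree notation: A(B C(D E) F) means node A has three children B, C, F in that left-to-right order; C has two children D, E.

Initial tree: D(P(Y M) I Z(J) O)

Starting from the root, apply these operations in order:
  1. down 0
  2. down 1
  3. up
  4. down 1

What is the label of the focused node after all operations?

Answer: M

Derivation:
Step 1 (down 0): focus=P path=0 depth=1 children=['Y', 'M'] left=[] right=['I', 'Z', 'O'] parent=D
Step 2 (down 1): focus=M path=0/1 depth=2 children=[] left=['Y'] right=[] parent=P
Step 3 (up): focus=P path=0 depth=1 children=['Y', 'M'] left=[] right=['I', 'Z', 'O'] parent=D
Step 4 (down 1): focus=M path=0/1 depth=2 children=[] left=['Y'] right=[] parent=P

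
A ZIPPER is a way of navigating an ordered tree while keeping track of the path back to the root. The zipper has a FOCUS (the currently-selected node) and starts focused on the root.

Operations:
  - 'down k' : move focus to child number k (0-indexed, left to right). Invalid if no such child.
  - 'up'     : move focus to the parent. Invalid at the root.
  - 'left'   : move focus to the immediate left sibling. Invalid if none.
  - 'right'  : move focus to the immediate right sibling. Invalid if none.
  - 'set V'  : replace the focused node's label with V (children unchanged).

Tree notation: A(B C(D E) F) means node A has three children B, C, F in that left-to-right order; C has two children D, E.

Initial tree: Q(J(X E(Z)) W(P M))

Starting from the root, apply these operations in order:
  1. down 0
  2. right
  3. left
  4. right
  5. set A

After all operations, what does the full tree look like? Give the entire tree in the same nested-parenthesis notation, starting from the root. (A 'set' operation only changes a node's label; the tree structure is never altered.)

Answer: Q(J(X E(Z)) A(P M))

Derivation:
Step 1 (down 0): focus=J path=0 depth=1 children=['X', 'E'] left=[] right=['W'] parent=Q
Step 2 (right): focus=W path=1 depth=1 children=['P', 'M'] left=['J'] right=[] parent=Q
Step 3 (left): focus=J path=0 depth=1 children=['X', 'E'] left=[] right=['W'] parent=Q
Step 4 (right): focus=W path=1 depth=1 children=['P', 'M'] left=['J'] right=[] parent=Q
Step 5 (set A): focus=A path=1 depth=1 children=['P', 'M'] left=['J'] right=[] parent=Q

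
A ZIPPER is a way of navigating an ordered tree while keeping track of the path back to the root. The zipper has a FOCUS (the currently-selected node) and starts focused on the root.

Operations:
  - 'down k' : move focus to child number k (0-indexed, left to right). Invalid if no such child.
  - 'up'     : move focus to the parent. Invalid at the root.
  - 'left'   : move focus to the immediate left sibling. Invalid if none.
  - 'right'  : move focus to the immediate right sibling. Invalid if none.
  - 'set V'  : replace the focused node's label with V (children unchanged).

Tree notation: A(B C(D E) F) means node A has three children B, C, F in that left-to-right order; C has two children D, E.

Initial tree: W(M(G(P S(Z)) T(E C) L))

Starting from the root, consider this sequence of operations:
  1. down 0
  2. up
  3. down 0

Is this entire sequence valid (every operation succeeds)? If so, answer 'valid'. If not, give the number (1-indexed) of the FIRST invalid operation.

Answer: valid

Derivation:
Step 1 (down 0): focus=M path=0 depth=1 children=['G', 'T', 'L'] left=[] right=[] parent=W
Step 2 (up): focus=W path=root depth=0 children=['M'] (at root)
Step 3 (down 0): focus=M path=0 depth=1 children=['G', 'T', 'L'] left=[] right=[] parent=W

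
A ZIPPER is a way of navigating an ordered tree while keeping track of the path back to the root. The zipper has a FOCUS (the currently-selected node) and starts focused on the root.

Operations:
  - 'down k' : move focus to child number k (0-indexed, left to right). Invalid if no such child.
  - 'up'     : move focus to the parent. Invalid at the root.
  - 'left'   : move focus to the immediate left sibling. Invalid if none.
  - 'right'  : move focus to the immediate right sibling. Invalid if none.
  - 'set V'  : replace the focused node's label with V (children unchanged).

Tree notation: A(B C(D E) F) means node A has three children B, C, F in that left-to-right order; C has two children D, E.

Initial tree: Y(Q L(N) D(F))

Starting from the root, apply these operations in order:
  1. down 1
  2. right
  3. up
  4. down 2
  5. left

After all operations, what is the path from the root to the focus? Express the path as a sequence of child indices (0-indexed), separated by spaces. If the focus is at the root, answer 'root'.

Step 1 (down 1): focus=L path=1 depth=1 children=['N'] left=['Q'] right=['D'] parent=Y
Step 2 (right): focus=D path=2 depth=1 children=['F'] left=['Q', 'L'] right=[] parent=Y
Step 3 (up): focus=Y path=root depth=0 children=['Q', 'L', 'D'] (at root)
Step 4 (down 2): focus=D path=2 depth=1 children=['F'] left=['Q', 'L'] right=[] parent=Y
Step 5 (left): focus=L path=1 depth=1 children=['N'] left=['Q'] right=['D'] parent=Y

Answer: 1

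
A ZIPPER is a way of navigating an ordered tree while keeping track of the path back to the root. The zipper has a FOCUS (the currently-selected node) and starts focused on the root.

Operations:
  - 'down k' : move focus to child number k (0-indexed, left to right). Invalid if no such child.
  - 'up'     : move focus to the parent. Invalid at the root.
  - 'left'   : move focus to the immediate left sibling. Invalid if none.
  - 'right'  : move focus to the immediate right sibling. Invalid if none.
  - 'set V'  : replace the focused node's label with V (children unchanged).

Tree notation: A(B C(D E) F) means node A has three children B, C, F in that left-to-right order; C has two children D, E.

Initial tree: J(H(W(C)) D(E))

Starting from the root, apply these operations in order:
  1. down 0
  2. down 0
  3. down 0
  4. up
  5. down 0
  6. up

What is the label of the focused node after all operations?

Answer: W

Derivation:
Step 1 (down 0): focus=H path=0 depth=1 children=['W'] left=[] right=['D'] parent=J
Step 2 (down 0): focus=W path=0/0 depth=2 children=['C'] left=[] right=[] parent=H
Step 3 (down 0): focus=C path=0/0/0 depth=3 children=[] left=[] right=[] parent=W
Step 4 (up): focus=W path=0/0 depth=2 children=['C'] left=[] right=[] parent=H
Step 5 (down 0): focus=C path=0/0/0 depth=3 children=[] left=[] right=[] parent=W
Step 6 (up): focus=W path=0/0 depth=2 children=['C'] left=[] right=[] parent=H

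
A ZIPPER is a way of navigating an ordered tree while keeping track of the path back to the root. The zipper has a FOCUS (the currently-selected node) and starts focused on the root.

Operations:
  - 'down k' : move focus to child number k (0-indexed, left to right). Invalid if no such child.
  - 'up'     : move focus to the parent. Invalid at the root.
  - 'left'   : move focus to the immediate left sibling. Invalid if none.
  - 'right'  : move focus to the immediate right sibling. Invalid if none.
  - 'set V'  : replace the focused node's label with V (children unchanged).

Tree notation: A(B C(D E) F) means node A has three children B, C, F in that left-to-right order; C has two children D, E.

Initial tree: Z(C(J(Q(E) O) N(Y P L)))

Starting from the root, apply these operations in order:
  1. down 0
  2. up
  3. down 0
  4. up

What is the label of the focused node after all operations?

Answer: Z

Derivation:
Step 1 (down 0): focus=C path=0 depth=1 children=['J', 'N'] left=[] right=[] parent=Z
Step 2 (up): focus=Z path=root depth=0 children=['C'] (at root)
Step 3 (down 0): focus=C path=0 depth=1 children=['J', 'N'] left=[] right=[] parent=Z
Step 4 (up): focus=Z path=root depth=0 children=['C'] (at root)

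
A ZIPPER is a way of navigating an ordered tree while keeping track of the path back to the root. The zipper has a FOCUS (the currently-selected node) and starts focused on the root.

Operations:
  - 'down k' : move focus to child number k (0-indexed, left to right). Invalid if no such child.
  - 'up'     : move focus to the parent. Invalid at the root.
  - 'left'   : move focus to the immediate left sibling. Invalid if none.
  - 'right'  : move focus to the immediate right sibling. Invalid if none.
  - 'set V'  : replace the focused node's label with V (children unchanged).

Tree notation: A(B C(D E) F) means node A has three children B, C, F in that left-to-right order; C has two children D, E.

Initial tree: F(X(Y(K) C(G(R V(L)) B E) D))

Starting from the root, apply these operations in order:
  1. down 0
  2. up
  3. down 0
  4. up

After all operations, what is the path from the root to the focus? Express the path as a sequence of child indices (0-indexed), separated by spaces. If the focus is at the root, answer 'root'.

Answer: root

Derivation:
Step 1 (down 0): focus=X path=0 depth=1 children=['Y', 'C', 'D'] left=[] right=[] parent=F
Step 2 (up): focus=F path=root depth=0 children=['X'] (at root)
Step 3 (down 0): focus=X path=0 depth=1 children=['Y', 'C', 'D'] left=[] right=[] parent=F
Step 4 (up): focus=F path=root depth=0 children=['X'] (at root)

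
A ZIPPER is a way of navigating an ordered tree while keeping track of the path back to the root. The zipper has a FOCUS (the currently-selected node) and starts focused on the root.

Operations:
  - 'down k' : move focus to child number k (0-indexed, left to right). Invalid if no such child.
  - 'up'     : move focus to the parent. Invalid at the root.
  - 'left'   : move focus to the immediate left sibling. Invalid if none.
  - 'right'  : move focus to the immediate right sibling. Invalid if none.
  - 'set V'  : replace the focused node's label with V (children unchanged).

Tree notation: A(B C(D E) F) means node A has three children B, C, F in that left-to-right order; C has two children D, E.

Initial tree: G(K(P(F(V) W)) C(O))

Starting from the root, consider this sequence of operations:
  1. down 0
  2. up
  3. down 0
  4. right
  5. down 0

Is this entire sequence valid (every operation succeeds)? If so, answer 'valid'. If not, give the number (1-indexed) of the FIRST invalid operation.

Step 1 (down 0): focus=K path=0 depth=1 children=['P'] left=[] right=['C'] parent=G
Step 2 (up): focus=G path=root depth=0 children=['K', 'C'] (at root)
Step 3 (down 0): focus=K path=0 depth=1 children=['P'] left=[] right=['C'] parent=G
Step 4 (right): focus=C path=1 depth=1 children=['O'] left=['K'] right=[] parent=G
Step 5 (down 0): focus=O path=1/0 depth=2 children=[] left=[] right=[] parent=C

Answer: valid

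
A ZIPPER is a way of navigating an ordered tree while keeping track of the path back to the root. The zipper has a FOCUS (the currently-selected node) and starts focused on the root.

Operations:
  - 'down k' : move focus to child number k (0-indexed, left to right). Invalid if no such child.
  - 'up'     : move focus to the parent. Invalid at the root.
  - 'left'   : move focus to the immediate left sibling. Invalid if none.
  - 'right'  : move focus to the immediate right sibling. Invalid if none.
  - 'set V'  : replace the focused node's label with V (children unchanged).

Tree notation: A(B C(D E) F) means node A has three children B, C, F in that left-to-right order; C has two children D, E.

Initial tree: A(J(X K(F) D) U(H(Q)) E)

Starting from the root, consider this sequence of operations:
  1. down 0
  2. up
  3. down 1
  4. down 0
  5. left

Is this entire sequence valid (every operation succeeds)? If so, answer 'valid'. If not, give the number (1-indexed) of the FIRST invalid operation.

Step 1 (down 0): focus=J path=0 depth=1 children=['X', 'K', 'D'] left=[] right=['U', 'E'] parent=A
Step 2 (up): focus=A path=root depth=0 children=['J', 'U', 'E'] (at root)
Step 3 (down 1): focus=U path=1 depth=1 children=['H'] left=['J'] right=['E'] parent=A
Step 4 (down 0): focus=H path=1/0 depth=2 children=['Q'] left=[] right=[] parent=U
Step 5 (left): INVALID

Answer: 5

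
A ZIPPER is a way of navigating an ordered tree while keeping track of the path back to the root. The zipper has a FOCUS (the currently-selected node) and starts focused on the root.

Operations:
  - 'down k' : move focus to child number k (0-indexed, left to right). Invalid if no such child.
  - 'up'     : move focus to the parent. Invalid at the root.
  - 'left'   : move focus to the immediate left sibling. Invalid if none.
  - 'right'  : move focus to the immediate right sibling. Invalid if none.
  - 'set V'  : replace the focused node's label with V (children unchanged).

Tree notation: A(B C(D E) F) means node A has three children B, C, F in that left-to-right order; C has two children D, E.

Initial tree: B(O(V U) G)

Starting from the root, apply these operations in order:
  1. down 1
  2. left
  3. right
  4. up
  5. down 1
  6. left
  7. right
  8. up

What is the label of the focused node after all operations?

Step 1 (down 1): focus=G path=1 depth=1 children=[] left=['O'] right=[] parent=B
Step 2 (left): focus=O path=0 depth=1 children=['V', 'U'] left=[] right=['G'] parent=B
Step 3 (right): focus=G path=1 depth=1 children=[] left=['O'] right=[] parent=B
Step 4 (up): focus=B path=root depth=0 children=['O', 'G'] (at root)
Step 5 (down 1): focus=G path=1 depth=1 children=[] left=['O'] right=[] parent=B
Step 6 (left): focus=O path=0 depth=1 children=['V', 'U'] left=[] right=['G'] parent=B
Step 7 (right): focus=G path=1 depth=1 children=[] left=['O'] right=[] parent=B
Step 8 (up): focus=B path=root depth=0 children=['O', 'G'] (at root)

Answer: B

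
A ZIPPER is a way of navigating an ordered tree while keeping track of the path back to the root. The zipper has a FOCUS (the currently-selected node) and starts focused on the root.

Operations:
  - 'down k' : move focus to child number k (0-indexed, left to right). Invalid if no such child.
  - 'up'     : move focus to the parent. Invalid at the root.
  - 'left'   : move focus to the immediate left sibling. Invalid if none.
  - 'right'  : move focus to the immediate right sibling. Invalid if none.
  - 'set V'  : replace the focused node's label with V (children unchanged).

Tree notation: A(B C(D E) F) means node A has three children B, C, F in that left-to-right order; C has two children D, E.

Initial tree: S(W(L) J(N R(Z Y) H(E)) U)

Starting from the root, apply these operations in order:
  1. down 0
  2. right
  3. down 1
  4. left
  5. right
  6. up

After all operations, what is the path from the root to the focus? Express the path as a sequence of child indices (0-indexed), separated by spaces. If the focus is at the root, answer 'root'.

Answer: 1

Derivation:
Step 1 (down 0): focus=W path=0 depth=1 children=['L'] left=[] right=['J', 'U'] parent=S
Step 2 (right): focus=J path=1 depth=1 children=['N', 'R', 'H'] left=['W'] right=['U'] parent=S
Step 3 (down 1): focus=R path=1/1 depth=2 children=['Z', 'Y'] left=['N'] right=['H'] parent=J
Step 4 (left): focus=N path=1/0 depth=2 children=[] left=[] right=['R', 'H'] parent=J
Step 5 (right): focus=R path=1/1 depth=2 children=['Z', 'Y'] left=['N'] right=['H'] parent=J
Step 6 (up): focus=J path=1 depth=1 children=['N', 'R', 'H'] left=['W'] right=['U'] parent=S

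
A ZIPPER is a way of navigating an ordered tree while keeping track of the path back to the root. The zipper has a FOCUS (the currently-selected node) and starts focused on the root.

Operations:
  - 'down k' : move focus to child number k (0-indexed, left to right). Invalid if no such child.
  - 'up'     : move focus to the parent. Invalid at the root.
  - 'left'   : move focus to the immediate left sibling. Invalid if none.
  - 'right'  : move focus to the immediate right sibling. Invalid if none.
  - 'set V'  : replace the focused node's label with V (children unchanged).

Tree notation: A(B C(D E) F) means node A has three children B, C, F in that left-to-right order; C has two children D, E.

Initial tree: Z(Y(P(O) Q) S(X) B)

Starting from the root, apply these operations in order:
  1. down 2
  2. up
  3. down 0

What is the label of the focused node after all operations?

Step 1 (down 2): focus=B path=2 depth=1 children=[] left=['Y', 'S'] right=[] parent=Z
Step 2 (up): focus=Z path=root depth=0 children=['Y', 'S', 'B'] (at root)
Step 3 (down 0): focus=Y path=0 depth=1 children=['P', 'Q'] left=[] right=['S', 'B'] parent=Z

Answer: Y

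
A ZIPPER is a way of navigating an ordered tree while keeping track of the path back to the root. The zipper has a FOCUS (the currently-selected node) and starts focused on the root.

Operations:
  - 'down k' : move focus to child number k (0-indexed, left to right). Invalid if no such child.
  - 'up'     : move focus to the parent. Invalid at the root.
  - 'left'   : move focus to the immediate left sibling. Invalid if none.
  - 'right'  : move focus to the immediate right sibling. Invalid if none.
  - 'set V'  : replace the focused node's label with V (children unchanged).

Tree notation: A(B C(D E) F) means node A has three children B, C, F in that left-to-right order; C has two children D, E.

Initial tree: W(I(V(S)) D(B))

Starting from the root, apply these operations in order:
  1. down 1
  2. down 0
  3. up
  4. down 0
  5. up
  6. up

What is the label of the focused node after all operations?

Step 1 (down 1): focus=D path=1 depth=1 children=['B'] left=['I'] right=[] parent=W
Step 2 (down 0): focus=B path=1/0 depth=2 children=[] left=[] right=[] parent=D
Step 3 (up): focus=D path=1 depth=1 children=['B'] left=['I'] right=[] parent=W
Step 4 (down 0): focus=B path=1/0 depth=2 children=[] left=[] right=[] parent=D
Step 5 (up): focus=D path=1 depth=1 children=['B'] left=['I'] right=[] parent=W
Step 6 (up): focus=W path=root depth=0 children=['I', 'D'] (at root)

Answer: W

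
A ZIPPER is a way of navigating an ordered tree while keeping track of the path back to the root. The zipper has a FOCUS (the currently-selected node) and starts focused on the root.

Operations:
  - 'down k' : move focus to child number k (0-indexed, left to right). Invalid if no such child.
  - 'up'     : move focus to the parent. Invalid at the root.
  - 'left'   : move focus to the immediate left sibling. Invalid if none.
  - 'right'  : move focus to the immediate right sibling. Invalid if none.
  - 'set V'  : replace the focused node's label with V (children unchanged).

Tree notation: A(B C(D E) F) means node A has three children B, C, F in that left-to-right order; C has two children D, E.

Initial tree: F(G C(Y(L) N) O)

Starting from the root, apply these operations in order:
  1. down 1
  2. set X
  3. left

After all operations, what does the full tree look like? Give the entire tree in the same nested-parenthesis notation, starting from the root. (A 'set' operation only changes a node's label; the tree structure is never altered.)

Answer: F(G X(Y(L) N) O)

Derivation:
Step 1 (down 1): focus=C path=1 depth=1 children=['Y', 'N'] left=['G'] right=['O'] parent=F
Step 2 (set X): focus=X path=1 depth=1 children=['Y', 'N'] left=['G'] right=['O'] parent=F
Step 3 (left): focus=G path=0 depth=1 children=[] left=[] right=['X', 'O'] parent=F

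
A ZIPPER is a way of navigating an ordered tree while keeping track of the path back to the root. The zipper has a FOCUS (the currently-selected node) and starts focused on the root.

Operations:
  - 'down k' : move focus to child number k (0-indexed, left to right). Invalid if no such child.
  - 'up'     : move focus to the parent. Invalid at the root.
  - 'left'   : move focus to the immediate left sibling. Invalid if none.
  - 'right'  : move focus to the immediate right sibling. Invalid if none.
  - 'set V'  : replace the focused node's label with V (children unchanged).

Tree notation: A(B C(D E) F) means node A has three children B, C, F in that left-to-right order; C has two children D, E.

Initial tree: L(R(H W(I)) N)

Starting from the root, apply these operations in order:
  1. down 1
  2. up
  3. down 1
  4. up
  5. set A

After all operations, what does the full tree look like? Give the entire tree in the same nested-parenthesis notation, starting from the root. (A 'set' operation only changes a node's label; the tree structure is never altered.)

Step 1 (down 1): focus=N path=1 depth=1 children=[] left=['R'] right=[] parent=L
Step 2 (up): focus=L path=root depth=0 children=['R', 'N'] (at root)
Step 3 (down 1): focus=N path=1 depth=1 children=[] left=['R'] right=[] parent=L
Step 4 (up): focus=L path=root depth=0 children=['R', 'N'] (at root)
Step 5 (set A): focus=A path=root depth=0 children=['R', 'N'] (at root)

Answer: A(R(H W(I)) N)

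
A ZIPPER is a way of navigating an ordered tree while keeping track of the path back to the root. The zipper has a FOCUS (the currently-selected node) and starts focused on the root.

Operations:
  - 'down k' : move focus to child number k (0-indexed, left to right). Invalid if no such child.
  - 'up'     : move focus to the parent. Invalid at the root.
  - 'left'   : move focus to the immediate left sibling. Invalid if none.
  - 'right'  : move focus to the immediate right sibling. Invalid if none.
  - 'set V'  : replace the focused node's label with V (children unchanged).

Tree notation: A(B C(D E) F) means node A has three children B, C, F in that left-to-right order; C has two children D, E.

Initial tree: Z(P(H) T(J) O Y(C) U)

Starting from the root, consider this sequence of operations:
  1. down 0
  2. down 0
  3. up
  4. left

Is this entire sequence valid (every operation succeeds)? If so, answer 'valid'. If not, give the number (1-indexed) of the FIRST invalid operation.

Step 1 (down 0): focus=P path=0 depth=1 children=['H'] left=[] right=['T', 'O', 'Y', 'U'] parent=Z
Step 2 (down 0): focus=H path=0/0 depth=2 children=[] left=[] right=[] parent=P
Step 3 (up): focus=P path=0 depth=1 children=['H'] left=[] right=['T', 'O', 'Y', 'U'] parent=Z
Step 4 (left): INVALID

Answer: 4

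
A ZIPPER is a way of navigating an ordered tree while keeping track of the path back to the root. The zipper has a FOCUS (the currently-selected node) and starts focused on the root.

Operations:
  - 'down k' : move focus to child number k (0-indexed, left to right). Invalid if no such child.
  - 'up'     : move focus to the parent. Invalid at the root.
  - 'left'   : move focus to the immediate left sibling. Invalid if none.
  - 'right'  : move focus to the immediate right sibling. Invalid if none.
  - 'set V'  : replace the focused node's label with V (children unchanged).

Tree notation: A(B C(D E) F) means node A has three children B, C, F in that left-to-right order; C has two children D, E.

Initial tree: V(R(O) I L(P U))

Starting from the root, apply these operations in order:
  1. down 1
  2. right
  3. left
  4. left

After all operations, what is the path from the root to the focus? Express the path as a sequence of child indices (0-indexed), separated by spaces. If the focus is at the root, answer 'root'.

Answer: 0

Derivation:
Step 1 (down 1): focus=I path=1 depth=1 children=[] left=['R'] right=['L'] parent=V
Step 2 (right): focus=L path=2 depth=1 children=['P', 'U'] left=['R', 'I'] right=[] parent=V
Step 3 (left): focus=I path=1 depth=1 children=[] left=['R'] right=['L'] parent=V
Step 4 (left): focus=R path=0 depth=1 children=['O'] left=[] right=['I', 'L'] parent=V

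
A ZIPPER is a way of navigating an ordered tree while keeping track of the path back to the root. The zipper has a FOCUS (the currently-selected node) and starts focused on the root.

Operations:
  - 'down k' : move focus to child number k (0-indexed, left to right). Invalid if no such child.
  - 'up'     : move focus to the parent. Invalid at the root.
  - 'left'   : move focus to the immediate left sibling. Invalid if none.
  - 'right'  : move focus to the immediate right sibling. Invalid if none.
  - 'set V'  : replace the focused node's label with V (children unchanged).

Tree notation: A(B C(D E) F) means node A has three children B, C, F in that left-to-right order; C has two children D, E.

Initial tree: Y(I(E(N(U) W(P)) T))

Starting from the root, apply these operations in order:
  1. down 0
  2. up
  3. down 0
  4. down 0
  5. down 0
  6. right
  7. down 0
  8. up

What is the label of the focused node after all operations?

Answer: W

Derivation:
Step 1 (down 0): focus=I path=0 depth=1 children=['E', 'T'] left=[] right=[] parent=Y
Step 2 (up): focus=Y path=root depth=0 children=['I'] (at root)
Step 3 (down 0): focus=I path=0 depth=1 children=['E', 'T'] left=[] right=[] parent=Y
Step 4 (down 0): focus=E path=0/0 depth=2 children=['N', 'W'] left=[] right=['T'] parent=I
Step 5 (down 0): focus=N path=0/0/0 depth=3 children=['U'] left=[] right=['W'] parent=E
Step 6 (right): focus=W path=0/0/1 depth=3 children=['P'] left=['N'] right=[] parent=E
Step 7 (down 0): focus=P path=0/0/1/0 depth=4 children=[] left=[] right=[] parent=W
Step 8 (up): focus=W path=0/0/1 depth=3 children=['P'] left=['N'] right=[] parent=E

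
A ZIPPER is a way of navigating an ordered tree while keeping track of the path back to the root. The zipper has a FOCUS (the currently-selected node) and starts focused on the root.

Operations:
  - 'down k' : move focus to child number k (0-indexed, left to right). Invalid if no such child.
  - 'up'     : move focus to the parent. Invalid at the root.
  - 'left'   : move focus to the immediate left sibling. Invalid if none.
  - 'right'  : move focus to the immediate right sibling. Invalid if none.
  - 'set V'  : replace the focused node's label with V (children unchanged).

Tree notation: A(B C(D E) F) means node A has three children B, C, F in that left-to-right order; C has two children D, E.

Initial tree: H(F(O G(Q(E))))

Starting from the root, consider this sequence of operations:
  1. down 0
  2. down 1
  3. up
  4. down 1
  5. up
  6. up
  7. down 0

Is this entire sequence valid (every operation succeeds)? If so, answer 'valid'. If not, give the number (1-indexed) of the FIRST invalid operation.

Answer: valid

Derivation:
Step 1 (down 0): focus=F path=0 depth=1 children=['O', 'G'] left=[] right=[] parent=H
Step 2 (down 1): focus=G path=0/1 depth=2 children=['Q'] left=['O'] right=[] parent=F
Step 3 (up): focus=F path=0 depth=1 children=['O', 'G'] left=[] right=[] parent=H
Step 4 (down 1): focus=G path=0/1 depth=2 children=['Q'] left=['O'] right=[] parent=F
Step 5 (up): focus=F path=0 depth=1 children=['O', 'G'] left=[] right=[] parent=H
Step 6 (up): focus=H path=root depth=0 children=['F'] (at root)
Step 7 (down 0): focus=F path=0 depth=1 children=['O', 'G'] left=[] right=[] parent=H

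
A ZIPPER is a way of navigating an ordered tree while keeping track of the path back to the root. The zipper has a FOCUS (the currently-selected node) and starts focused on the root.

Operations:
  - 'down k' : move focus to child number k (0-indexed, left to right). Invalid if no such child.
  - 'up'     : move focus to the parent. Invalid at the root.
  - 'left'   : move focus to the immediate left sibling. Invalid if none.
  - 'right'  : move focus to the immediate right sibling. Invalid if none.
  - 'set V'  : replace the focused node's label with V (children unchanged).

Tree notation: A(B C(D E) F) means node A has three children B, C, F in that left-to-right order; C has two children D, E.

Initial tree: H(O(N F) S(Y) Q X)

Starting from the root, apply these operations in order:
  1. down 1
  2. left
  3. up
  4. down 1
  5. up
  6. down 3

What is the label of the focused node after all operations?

Step 1 (down 1): focus=S path=1 depth=1 children=['Y'] left=['O'] right=['Q', 'X'] parent=H
Step 2 (left): focus=O path=0 depth=1 children=['N', 'F'] left=[] right=['S', 'Q', 'X'] parent=H
Step 3 (up): focus=H path=root depth=0 children=['O', 'S', 'Q', 'X'] (at root)
Step 4 (down 1): focus=S path=1 depth=1 children=['Y'] left=['O'] right=['Q', 'X'] parent=H
Step 5 (up): focus=H path=root depth=0 children=['O', 'S', 'Q', 'X'] (at root)
Step 6 (down 3): focus=X path=3 depth=1 children=[] left=['O', 'S', 'Q'] right=[] parent=H

Answer: X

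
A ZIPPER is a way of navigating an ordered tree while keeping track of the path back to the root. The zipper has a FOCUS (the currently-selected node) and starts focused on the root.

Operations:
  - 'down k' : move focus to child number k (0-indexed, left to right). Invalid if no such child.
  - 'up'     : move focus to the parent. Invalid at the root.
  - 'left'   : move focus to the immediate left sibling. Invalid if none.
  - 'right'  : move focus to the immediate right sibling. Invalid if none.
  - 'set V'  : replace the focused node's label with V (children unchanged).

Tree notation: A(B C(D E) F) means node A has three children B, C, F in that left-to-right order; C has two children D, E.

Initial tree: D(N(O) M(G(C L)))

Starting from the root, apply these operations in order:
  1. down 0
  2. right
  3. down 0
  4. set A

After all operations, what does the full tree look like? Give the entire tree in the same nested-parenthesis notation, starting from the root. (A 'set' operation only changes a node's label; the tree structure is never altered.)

Step 1 (down 0): focus=N path=0 depth=1 children=['O'] left=[] right=['M'] parent=D
Step 2 (right): focus=M path=1 depth=1 children=['G'] left=['N'] right=[] parent=D
Step 3 (down 0): focus=G path=1/0 depth=2 children=['C', 'L'] left=[] right=[] parent=M
Step 4 (set A): focus=A path=1/0 depth=2 children=['C', 'L'] left=[] right=[] parent=M

Answer: D(N(O) M(A(C L)))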